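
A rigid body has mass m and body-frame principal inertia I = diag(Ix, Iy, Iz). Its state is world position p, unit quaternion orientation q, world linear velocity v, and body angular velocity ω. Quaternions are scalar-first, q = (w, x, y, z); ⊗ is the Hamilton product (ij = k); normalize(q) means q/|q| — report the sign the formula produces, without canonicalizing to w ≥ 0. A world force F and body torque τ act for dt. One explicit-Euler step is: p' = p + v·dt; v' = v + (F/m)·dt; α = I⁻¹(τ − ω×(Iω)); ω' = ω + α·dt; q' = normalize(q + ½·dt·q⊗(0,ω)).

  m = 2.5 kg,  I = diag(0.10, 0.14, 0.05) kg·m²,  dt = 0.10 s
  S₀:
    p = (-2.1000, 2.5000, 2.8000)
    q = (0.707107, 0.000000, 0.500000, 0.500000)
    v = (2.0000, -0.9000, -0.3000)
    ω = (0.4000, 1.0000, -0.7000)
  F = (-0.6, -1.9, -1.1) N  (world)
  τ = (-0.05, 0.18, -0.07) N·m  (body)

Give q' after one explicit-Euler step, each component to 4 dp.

2q̇ = q⊗(0,ω) = (-0.1500000, -0.5671572, 0.9071070, -0.6949749)
q' = normalize(q + ½dt·q⊗(0,ω)) = (0.6982, -0.0283, 0.5442, 0.4643)

q' = (0.6982, -0.0283, 0.5442, 0.4643)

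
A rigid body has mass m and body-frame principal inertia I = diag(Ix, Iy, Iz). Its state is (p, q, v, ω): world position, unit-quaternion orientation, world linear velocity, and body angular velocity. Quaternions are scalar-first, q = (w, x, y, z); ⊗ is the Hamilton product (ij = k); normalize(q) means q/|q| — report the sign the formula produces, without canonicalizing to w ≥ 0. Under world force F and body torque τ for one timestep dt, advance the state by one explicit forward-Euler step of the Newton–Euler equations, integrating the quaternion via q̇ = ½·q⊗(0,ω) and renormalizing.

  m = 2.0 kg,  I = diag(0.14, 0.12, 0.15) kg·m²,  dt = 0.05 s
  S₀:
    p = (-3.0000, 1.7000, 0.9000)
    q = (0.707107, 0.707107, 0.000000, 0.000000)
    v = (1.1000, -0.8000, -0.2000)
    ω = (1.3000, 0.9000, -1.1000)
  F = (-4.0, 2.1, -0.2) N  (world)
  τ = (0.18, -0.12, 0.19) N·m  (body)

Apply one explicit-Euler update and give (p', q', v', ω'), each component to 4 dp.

a = F/m = (-2.0000, 1.0500, -0.1000)
p' = p + v·dt = (-2.9450, 1.6600, 0.8900)
v' = v + a·dt = (1.0000, -0.7475, -0.2050)
ω×(Iω) gyroscopic = (-0.0297, 0.0143, -0.0234)
angular accel α = (1.4979, -1.1192, 1.4227)
ω' = ω + α·dt = (1.3749, 0.8440, -1.0289)
Hamilton product q⊗(0,ω) = (-0.9192391, 0.9192391, 1.4142140, -0.1414214)
q' = normalize(q + ½dt·q⊗(0,ω)) = (0.6833, 0.7292, 0.0353, -0.0035)

p' = (-2.9450, 1.6600, 0.8900)
q' = (0.6833, 0.7292, 0.0353, -0.0035)
v' = (1.0000, -0.7475, -0.2050)
ω' = (1.3749, 0.8440, -1.0289)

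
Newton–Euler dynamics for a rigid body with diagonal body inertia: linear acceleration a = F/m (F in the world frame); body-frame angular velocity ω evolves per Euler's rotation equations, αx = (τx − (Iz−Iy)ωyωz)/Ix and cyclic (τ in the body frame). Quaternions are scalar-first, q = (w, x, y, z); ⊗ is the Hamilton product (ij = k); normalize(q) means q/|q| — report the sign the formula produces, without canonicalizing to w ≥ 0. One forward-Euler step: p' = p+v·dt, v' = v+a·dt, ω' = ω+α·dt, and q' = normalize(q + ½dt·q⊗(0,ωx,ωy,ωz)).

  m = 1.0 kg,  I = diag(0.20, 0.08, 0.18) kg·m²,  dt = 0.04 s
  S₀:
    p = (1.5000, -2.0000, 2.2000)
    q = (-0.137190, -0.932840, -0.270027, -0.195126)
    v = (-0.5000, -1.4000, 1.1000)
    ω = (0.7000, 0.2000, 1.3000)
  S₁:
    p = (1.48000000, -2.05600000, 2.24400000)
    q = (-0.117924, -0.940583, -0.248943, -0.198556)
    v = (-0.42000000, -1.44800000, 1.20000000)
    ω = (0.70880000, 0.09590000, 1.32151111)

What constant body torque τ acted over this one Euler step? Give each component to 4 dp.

rate change Δω = (0.00880000, -0.10410000, 0.02151111)
gyro term ω₀×Iω₀ = (0.0260, 0.0182, -0.0168)
applied torque τ = (0.0700, -0.1900, 0.0800)

τ = (0.0700, -0.1900, 0.0800)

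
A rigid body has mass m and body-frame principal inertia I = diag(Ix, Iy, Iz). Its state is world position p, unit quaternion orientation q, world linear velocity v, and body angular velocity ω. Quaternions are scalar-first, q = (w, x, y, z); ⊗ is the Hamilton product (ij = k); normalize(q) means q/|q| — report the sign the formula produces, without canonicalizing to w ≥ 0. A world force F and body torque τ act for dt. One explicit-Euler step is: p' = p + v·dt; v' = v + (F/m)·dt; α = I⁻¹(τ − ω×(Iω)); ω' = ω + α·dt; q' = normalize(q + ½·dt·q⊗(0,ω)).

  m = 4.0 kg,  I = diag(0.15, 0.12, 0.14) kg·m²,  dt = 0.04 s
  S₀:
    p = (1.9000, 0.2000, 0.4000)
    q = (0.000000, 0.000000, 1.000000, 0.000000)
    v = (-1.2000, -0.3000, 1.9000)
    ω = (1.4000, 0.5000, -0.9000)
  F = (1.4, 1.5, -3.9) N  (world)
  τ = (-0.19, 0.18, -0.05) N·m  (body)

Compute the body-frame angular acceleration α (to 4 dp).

gyro term ω×Iω = (-0.0090, -0.0126, -0.0210)
α = I⁻¹(τ − ω×Iω) = (-1.2067, 1.6050, -0.2071)

α = (-1.2067, 1.6050, -0.2071)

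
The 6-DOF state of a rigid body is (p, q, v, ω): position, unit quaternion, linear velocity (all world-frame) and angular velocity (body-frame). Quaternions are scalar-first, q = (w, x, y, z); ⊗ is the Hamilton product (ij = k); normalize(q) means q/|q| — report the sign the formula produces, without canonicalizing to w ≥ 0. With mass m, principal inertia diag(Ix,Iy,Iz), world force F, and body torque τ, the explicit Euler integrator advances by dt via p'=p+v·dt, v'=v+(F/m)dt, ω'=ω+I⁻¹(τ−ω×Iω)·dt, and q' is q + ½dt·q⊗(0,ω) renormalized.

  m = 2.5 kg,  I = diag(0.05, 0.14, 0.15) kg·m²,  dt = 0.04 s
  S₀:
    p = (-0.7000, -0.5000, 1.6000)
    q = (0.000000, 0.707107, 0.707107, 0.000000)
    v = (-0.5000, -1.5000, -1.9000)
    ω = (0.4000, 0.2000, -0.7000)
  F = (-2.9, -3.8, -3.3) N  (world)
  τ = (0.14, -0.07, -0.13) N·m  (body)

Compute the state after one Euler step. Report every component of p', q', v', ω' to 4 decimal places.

angular accel α = (2.8280, -0.7000, -0.9147)
ω' = ω + α·dt = (0.5131, 0.1720, -0.7366)
q⊗(0,ω) = (-0.4242642, -0.4949749, 0.4949749, -0.1414214)
q' = normalize(q + ½dt·q⊗(0,ω)) = (-0.0085, 0.6971, 0.7169, -0.0028)
p' = p + v·dt = (-0.7200, -0.5600, 1.5240)
v + (F/m)dt = (-0.5464, -1.5608, -1.9528)

p' = (-0.7200, -0.5600, 1.5240)
q' = (-0.0085, 0.6971, 0.7169, -0.0028)
v' = (-0.5464, -1.5608, -1.9528)
ω' = (0.5131, 0.1720, -0.7366)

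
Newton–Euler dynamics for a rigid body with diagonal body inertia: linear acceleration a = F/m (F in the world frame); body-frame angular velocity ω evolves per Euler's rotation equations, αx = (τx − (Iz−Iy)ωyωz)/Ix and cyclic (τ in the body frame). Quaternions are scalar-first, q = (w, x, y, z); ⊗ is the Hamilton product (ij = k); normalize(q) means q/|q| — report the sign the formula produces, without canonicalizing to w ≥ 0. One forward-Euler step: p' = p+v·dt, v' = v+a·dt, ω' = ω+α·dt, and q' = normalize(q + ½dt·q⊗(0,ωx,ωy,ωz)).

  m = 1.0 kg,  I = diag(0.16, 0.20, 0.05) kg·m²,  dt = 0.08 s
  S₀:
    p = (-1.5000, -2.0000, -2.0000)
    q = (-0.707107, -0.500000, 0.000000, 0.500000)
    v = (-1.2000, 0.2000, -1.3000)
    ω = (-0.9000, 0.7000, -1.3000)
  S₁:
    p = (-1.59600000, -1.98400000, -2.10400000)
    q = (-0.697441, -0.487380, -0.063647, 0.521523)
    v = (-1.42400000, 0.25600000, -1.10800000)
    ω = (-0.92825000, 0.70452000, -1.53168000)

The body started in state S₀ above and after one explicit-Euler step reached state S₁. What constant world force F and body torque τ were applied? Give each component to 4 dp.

F = (-2.8000, 0.7000, 2.4000)
τ = (0.0800, 0.1400, -0.1700)

velocity change Δv = (-0.22400000, 0.05600000, 0.19200000)
F = m·Δv/dt = (-2.8000, 0.7000, 2.4000)
Δω = ω₁−ω₀ = (-0.02825000, 0.00452000, -0.23168000)
I·α + gyro = (0.0800, 0.1400, -0.1700)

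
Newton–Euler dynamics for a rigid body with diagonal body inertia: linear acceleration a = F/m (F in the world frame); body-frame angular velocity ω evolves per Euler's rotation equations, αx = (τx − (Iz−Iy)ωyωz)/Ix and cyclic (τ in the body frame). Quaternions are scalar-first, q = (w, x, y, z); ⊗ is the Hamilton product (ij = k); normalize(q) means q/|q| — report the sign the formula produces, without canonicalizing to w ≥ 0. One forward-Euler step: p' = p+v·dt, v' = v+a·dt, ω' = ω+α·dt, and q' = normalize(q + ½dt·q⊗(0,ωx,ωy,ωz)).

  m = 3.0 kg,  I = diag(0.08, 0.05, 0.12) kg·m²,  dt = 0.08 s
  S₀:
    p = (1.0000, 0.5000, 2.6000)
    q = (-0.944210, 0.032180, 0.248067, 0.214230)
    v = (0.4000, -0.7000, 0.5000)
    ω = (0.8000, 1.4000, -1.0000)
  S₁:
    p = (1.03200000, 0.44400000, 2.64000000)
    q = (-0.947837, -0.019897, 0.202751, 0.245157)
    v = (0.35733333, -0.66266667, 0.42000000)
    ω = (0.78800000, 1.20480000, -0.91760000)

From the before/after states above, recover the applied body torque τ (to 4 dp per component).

ω₁ − ω₀ = (-0.01200000, -0.19520000, 0.08240000)
ω₀×(Iω₀) = (-0.0980, 0.0320, -0.0336)
applied torque τ = (-0.1100, -0.0900, 0.0900)

τ = (-0.1100, -0.0900, 0.0900)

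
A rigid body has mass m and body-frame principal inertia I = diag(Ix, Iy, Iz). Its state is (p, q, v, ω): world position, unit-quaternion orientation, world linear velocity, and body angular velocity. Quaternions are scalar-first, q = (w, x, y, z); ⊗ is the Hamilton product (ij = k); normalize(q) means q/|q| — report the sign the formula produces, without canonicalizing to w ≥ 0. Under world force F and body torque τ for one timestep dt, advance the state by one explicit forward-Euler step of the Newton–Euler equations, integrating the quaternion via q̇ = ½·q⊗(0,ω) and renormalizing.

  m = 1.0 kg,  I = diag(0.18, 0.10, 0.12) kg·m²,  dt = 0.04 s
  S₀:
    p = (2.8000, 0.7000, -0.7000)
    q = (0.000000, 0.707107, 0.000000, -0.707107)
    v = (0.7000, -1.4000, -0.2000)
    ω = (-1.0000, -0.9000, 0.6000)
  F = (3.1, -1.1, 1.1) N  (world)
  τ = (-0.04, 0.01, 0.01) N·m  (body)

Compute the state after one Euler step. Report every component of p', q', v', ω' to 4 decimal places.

precession coupling ω×(Iω) = (-0.0108, -0.0360, -0.0720)
angular accel α = (-0.1622, 0.4600, 0.6833)
new body rate ω' = (-1.0065, -0.8816, 0.6273)
q⊗(0,ω) = (1.1313712, -0.6363963, 0.2828428, -0.6363963)
q' = normalize(q + ½dt·q⊗(0,ω)) = (0.0226, 0.6941, 0.0057, -0.7195)
p + v·dt = (2.8280, 0.6440, -0.7080)
new velocity v' = (0.8240, -1.4440, -0.1560)

p' = (2.8280, 0.6440, -0.7080)
q' = (0.0226, 0.6941, 0.0057, -0.7195)
v' = (0.8240, -1.4440, -0.1560)
ω' = (-1.0065, -0.8816, 0.6273)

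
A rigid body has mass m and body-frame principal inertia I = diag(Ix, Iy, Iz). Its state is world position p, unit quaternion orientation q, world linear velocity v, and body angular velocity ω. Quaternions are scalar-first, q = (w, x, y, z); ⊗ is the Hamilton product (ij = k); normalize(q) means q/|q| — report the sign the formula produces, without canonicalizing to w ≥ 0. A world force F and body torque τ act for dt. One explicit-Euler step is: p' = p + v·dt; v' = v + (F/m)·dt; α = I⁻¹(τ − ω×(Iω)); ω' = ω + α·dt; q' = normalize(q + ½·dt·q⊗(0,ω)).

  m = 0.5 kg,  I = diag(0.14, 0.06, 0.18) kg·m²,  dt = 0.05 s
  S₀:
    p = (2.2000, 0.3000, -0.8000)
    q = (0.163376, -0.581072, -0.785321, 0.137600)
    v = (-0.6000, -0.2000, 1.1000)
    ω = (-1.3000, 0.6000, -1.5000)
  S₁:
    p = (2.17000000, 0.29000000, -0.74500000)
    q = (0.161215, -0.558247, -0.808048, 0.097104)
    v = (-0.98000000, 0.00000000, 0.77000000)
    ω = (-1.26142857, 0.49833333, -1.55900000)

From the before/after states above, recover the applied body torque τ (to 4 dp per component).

τ = (0.0000, -0.2000, -0.1500)

rate change Δω = (0.03857143, -0.10166667, -0.05900000)
precession coupling = (-0.1080, -0.0780, 0.0624)
I·α + gyro = (0.0000, -0.2000, -0.1500)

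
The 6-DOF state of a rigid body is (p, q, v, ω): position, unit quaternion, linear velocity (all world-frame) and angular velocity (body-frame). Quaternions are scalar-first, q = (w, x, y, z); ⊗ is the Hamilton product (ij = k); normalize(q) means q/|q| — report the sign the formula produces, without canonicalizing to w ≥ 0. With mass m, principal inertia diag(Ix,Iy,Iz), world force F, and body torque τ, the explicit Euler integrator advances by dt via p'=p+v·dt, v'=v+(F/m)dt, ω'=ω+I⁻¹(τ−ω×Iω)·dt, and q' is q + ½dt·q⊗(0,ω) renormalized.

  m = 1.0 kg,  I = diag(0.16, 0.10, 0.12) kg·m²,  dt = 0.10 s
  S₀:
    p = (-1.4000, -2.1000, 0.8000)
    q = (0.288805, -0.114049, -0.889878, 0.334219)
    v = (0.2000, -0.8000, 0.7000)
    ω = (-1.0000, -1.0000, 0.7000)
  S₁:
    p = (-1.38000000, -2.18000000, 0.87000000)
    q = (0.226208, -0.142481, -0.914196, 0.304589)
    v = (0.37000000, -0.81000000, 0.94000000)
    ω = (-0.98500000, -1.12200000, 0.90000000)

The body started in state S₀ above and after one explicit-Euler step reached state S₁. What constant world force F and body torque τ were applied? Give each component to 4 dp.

Δω = ω₁−ω₀ = (0.01500000, -0.12200000, 0.20000000)
ω₀×(Iω₀) = (-0.0140, -0.0280, -0.0600)
τ = I·(Δω/dt) + ω₀×(Iω₀) = (0.0100, -0.1500, 0.1800)
Δv = v₁−v₀ = (0.17000000, -0.01000000, 0.24000000)
m·(v₁−v₀)/dt = (1.7000, -0.1000, 2.4000)

F = (1.7000, -0.1000, 2.4000)
τ = (0.0100, -0.1500, 0.1800)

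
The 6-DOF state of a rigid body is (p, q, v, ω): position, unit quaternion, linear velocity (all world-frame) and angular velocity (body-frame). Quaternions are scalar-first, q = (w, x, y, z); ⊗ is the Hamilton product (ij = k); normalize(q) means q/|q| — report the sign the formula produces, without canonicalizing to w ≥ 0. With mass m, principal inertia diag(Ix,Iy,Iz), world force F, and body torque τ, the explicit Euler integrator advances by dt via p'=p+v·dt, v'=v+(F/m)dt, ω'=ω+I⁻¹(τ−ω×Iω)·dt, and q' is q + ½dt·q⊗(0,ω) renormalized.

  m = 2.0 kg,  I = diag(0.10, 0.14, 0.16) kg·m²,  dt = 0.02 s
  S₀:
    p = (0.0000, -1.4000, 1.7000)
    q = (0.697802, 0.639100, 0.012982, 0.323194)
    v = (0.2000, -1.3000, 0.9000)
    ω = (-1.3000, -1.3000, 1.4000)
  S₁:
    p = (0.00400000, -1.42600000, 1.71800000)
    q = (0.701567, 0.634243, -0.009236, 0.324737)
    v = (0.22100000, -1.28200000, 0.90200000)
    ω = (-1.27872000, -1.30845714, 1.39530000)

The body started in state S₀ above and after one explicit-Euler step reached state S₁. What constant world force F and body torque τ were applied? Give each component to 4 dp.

Δω = ω₁−ω₀ = (0.02128000, -0.00845714, -0.00470000)
gyro term ω₀×Iω₀ = (-0.0364, 0.1092, 0.0676)
τ = I·(Δω/dt) + ω₀×(Iω₀) = (0.0700, 0.0500, 0.0300)
v₁ − v₀ = (0.02100000, 0.01800000, 0.00200000)
applied force F = (2.1000, 1.8000, 0.2000)

F = (2.1000, 1.8000, 0.2000)
τ = (0.0700, 0.0500, 0.0300)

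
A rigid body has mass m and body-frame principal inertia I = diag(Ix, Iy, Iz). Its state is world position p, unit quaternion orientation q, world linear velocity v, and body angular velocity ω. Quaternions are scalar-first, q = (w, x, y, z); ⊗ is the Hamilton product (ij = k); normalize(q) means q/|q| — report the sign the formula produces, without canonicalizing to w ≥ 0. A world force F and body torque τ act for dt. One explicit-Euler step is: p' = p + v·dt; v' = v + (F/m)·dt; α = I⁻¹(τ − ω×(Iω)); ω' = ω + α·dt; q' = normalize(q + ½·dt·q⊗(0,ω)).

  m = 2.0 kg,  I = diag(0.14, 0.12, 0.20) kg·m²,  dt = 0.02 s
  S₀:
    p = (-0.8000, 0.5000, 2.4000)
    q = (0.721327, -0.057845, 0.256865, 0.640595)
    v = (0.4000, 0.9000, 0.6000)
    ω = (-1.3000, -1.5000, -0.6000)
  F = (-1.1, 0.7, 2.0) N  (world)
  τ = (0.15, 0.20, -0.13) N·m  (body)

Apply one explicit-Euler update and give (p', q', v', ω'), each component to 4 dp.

p' = (-0.7920, 0.5180, 2.4120)
q' = (0.7281, -0.0591, 0.2373, 0.6403)
v' = (0.3890, 0.9070, 0.6200)
ω' = (-1.2889, -1.4589, -0.6091)

ω×(Iω) gyroscopic = (0.0720, -0.0468, -0.0390)
(τ − ω×Iω)/I = (0.5571, 2.0567, -0.4550)
ω + α·dt = (-1.2889, -1.4589, -0.6091)
Hamilton product q⊗(0,ω) = (0.6944560, -0.1309516, -1.9494710, -0.0121042)
updated quaternion q' = (0.7281, -0.0591, 0.2373, 0.6403)
p' = p + v·dt = (-0.7920, 0.5180, 2.4120)
v' = v + a·dt = (0.3890, 0.9070, 0.6200)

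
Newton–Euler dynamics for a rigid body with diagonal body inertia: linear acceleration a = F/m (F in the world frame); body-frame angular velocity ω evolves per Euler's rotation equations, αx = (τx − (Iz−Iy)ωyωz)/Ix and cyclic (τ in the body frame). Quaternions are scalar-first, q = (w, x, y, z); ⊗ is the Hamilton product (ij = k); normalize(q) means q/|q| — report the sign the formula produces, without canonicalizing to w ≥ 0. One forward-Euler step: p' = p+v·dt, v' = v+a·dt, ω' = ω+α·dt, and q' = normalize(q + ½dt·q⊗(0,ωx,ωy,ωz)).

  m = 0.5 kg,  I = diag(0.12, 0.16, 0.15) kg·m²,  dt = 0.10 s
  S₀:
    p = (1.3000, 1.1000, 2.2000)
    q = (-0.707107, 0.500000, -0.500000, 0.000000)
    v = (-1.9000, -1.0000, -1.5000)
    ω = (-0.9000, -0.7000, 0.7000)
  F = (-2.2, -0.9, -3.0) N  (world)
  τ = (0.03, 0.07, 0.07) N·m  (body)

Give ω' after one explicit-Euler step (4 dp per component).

ω×(Iω) gyroscopic = (0.0049, 0.0189, 0.0252)
angular accel α = (0.2092, 0.3194, 0.2987)
ω + α·dt = (-0.8791, -0.6681, 0.7299)

ω' = (-0.8791, -0.6681, 0.7299)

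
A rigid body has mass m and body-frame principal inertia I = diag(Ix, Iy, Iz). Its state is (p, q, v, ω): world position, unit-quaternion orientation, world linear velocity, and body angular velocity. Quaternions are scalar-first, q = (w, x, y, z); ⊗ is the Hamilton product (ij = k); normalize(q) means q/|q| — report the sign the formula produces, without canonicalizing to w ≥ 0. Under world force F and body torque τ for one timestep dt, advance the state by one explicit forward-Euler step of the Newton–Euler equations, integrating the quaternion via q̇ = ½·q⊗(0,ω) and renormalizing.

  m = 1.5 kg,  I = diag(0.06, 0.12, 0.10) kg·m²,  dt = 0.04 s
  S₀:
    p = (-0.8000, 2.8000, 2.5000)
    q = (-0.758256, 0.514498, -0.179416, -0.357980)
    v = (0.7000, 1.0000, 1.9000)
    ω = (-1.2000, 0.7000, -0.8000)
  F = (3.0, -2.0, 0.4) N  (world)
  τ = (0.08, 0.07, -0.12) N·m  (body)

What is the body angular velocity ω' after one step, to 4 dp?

ω' = (-1.1541, 0.7361, -0.8278)

(τ − ω×Iω)/I = (1.1467, 0.9033, -0.6960)
new body rate ω' = (-1.1541, 0.7361, -0.8278)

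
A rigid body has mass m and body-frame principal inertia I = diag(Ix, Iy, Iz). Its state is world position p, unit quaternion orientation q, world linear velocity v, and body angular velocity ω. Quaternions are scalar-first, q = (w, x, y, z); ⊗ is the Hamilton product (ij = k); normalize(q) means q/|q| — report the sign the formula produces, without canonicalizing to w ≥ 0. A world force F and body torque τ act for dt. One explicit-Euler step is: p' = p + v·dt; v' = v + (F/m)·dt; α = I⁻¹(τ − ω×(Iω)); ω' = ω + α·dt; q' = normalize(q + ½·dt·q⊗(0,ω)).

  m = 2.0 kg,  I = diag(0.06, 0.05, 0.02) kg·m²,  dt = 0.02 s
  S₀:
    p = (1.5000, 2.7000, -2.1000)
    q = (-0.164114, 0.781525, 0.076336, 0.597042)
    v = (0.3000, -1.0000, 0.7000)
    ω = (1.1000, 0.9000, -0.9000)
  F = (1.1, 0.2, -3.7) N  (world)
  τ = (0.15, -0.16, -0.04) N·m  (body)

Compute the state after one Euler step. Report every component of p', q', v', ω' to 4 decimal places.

p' = (1.5060, 2.6800, -2.0860)
q' = (-0.1680, 0.7735, 0.0884, 0.6046)
v' = (0.3110, -0.9980, 0.6630)
ω' = (1.1419, 0.8518, -0.9301)

angular accel α = (2.0950, -2.4080, -1.5050)
ω + α·dt = (1.1419, 0.8518, -0.9301)
Hamilton product q⊗(0,ω) = (-0.3910421, -0.7865656, 1.2124161, 0.7671055)
q + ½dt·q⊗(0,ω), renormalized = (-0.1680, 0.7735, 0.0884, 0.6046)
a = (0.5500, 0.1000, -1.8500)
p + v·dt = (1.5060, 2.6800, -2.0860)
new velocity v' = (0.3110, -0.9980, 0.6630)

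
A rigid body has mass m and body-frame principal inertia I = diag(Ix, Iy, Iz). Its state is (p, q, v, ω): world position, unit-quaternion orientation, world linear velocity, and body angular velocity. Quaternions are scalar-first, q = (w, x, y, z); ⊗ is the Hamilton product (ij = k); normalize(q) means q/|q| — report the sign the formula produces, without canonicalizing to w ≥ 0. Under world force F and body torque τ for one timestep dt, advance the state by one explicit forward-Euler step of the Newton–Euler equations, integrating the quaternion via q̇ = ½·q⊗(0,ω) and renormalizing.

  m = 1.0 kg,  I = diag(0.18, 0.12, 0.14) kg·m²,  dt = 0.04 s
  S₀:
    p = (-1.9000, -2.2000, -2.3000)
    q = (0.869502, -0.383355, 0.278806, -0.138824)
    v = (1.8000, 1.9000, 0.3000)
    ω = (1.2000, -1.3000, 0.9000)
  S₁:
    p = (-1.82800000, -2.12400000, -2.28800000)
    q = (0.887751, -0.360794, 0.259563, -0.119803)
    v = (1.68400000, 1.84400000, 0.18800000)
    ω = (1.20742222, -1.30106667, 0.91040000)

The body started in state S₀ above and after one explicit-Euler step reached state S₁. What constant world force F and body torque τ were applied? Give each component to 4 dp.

Δv = v₁−v₀ = (-0.11600000, -0.05600000, -0.11200000)
m·(v₁−v₀)/dt = (-2.9000, -1.4000, -2.8000)
Δω = ω₁−ω₀ = (0.00742222, -0.00106667, 0.01040000)
gyro term ω₀×Iω₀ = (-0.0234, 0.0432, 0.0936)
I·α + gyro = (0.0100, 0.0400, 0.1300)

F = (-2.9000, -1.4000, -2.8000)
τ = (0.0100, 0.0400, 0.1300)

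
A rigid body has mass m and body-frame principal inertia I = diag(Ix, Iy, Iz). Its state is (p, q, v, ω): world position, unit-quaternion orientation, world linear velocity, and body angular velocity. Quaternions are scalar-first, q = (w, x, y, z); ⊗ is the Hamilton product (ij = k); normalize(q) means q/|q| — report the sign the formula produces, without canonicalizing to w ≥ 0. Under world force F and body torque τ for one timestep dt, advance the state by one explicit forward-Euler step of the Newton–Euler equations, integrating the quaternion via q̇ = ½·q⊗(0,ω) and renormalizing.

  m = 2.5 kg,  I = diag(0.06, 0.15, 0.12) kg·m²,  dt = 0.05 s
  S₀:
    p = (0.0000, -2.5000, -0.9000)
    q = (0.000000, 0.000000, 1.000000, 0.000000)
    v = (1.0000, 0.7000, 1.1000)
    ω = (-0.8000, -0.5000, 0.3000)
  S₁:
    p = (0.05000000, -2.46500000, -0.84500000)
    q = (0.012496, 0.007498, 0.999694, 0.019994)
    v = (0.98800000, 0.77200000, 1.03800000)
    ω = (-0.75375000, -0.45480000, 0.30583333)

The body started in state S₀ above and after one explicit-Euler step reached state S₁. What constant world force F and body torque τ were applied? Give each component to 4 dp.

rate change Δω = (0.04625000, 0.04520000, 0.00583333)
precession coupling = (0.0045, 0.0144, 0.0360)
I·α + gyro = (0.0600, 0.1500, 0.0500)
velocity change Δv = (-0.01200000, 0.07200000, -0.06200000)
F = m·Δv/dt = (-0.6000, 3.6000, -3.1000)

F = (-0.6000, 3.6000, -3.1000)
τ = (0.0600, 0.1500, 0.0500)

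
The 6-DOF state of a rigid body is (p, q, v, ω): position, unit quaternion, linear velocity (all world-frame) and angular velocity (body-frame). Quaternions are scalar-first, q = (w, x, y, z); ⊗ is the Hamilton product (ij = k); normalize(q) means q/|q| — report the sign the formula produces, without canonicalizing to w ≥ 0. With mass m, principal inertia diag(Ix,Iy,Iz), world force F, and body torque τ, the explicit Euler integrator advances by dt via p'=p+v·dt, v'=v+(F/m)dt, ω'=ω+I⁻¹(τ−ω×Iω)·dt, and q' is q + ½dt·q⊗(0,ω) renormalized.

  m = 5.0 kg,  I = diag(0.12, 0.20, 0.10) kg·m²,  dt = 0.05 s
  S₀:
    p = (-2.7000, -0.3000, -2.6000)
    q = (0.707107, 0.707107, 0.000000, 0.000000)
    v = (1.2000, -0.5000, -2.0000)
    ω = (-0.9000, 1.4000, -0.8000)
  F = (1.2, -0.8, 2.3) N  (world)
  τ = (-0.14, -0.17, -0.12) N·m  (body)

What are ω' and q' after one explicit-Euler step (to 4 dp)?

ω×(Iω) gyroscopic = (0.1120, 0.0144, -0.1008)
(τ − ω×Iω)/I = (-2.1000, -0.9220, -0.1920)
ω + α·dt = (-1.0050, 1.3539, -0.8096)
Hamilton product q⊗(0,ω) = (0.6363963, -0.6363963, 1.5556354, 0.4242642)
q + ½dt·q⊗(0,ω), renormalized = (0.7222, 0.6905, 0.0388, 0.0106)

ω' = (-1.0050, 1.3539, -0.8096)
q' = (0.7222, 0.6905, 0.0388, 0.0106)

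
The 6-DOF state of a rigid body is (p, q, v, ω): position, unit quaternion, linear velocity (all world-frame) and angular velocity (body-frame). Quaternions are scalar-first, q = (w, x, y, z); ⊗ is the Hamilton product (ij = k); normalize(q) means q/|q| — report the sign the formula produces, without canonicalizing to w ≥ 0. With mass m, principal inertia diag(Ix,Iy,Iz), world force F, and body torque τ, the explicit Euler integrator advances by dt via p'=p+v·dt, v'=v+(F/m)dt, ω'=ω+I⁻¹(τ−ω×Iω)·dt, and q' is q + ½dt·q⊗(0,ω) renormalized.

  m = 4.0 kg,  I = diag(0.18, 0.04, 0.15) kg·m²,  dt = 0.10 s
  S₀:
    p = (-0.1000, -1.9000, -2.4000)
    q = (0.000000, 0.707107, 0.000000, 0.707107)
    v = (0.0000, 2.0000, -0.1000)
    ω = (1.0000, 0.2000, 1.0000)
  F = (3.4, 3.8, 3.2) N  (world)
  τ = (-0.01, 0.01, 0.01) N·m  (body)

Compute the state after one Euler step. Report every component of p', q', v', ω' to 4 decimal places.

angular accel α = (-0.1778, -0.5000, 0.2533)
new body rate ω' = (0.9822, 0.1500, 1.0253)
q⊗(0,ω) = (-1.4142140, -0.1414214, 0.0000000, 0.1414214)
q + ½dt·q⊗(0,ω), renormalized = (-0.0705, 0.6983, 0.0000, 0.7124)
a = F/m = (0.8500, 0.9500, 0.8000)
p + v·dt = (-0.1000, -1.7000, -2.4100)
v + (F/m)dt = (0.0850, 2.0950, -0.0200)

p' = (-0.1000, -1.7000, -2.4100)
q' = (-0.0705, 0.6983, 0.0000, 0.7124)
v' = (0.0850, 2.0950, -0.0200)
ω' = (0.9822, 0.1500, 1.0253)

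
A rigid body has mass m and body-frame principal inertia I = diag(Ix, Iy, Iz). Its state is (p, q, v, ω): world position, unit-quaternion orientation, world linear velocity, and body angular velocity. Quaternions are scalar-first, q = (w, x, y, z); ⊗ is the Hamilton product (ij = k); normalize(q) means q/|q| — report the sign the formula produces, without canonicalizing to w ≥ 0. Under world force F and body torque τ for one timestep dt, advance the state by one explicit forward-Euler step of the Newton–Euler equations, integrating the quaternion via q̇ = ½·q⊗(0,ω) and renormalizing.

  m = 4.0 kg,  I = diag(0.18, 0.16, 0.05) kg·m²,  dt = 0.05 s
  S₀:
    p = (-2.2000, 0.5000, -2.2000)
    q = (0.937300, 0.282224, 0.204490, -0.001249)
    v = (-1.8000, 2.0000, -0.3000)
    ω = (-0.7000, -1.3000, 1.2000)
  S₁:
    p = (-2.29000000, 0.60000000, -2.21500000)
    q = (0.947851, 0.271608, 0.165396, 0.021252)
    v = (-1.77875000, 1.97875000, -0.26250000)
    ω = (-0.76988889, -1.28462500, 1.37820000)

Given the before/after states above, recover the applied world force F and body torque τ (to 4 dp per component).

F = (1.7000, -1.7000, 3.0000)
τ = (-0.0800, -0.0600, 0.1600)

rate change Δω = (-0.06988889, 0.01537500, 0.17820000)
precession coupling = (0.1716, -0.1092, -0.0182)
I·α + gyro = (-0.0800, -0.0600, 0.1600)
v₁ − v₀ = (0.02125000, -0.02125000, 0.03750000)
applied force F = (1.7000, -1.7000, 3.0000)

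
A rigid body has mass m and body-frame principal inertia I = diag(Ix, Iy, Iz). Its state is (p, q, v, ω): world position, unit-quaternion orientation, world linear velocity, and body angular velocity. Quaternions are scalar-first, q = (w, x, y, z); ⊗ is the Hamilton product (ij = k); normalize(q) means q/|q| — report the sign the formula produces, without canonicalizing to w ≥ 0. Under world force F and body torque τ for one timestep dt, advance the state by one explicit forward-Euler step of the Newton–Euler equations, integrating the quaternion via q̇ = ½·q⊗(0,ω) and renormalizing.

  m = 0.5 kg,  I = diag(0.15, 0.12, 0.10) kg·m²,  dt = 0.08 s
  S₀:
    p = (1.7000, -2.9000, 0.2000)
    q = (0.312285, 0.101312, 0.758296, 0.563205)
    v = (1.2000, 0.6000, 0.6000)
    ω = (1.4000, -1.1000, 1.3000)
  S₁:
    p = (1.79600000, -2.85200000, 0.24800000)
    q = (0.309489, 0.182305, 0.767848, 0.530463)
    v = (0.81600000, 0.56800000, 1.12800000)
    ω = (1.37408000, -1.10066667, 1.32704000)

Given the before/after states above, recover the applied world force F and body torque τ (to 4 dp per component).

ω₁ − ω₀ = (-0.02592000, -0.00066667, 0.02704000)
I·α + gyro = (-0.0200, 0.0900, 0.0800)
v₁ − v₀ = (-0.38400000, -0.03200000, 0.52800000)
F = m·Δv/dt = (-2.4000, -0.2000, 3.3000)

F = (-2.4000, -0.2000, 3.3000)
τ = (-0.0200, 0.0900, 0.0800)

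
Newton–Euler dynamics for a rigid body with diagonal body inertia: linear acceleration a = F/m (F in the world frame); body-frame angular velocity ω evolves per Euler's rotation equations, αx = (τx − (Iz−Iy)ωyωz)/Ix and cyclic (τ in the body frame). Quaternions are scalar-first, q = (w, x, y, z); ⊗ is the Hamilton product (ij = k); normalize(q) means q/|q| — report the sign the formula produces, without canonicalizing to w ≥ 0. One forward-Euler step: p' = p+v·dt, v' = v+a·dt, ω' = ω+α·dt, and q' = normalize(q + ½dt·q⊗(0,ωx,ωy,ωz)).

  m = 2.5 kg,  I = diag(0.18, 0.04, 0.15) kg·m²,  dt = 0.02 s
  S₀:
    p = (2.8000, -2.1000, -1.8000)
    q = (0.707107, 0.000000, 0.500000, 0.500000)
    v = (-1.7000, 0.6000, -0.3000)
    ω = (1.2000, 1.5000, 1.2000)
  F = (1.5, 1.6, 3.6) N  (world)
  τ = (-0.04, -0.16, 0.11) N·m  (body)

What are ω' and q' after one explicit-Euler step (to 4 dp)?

gyro term ω×Iω = (0.1980, 0.0432, -0.2520)
α = I⁻¹(τ − ω×Iω) = (-1.3222, -5.0800, 2.4133)
ω + α·dt = (1.1736, 1.3984, 1.2483)
2q̇ = q⊗(0,ω) = (-1.3500000, 0.6985284, 1.6606605, 0.2485284)
q + ½dt·q⊗(0,ω), renormalized = (0.6934, 0.0070, 0.5165, 0.5024)

ω' = (1.1736, 1.3984, 1.2483)
q' = (0.6934, 0.0070, 0.5165, 0.5024)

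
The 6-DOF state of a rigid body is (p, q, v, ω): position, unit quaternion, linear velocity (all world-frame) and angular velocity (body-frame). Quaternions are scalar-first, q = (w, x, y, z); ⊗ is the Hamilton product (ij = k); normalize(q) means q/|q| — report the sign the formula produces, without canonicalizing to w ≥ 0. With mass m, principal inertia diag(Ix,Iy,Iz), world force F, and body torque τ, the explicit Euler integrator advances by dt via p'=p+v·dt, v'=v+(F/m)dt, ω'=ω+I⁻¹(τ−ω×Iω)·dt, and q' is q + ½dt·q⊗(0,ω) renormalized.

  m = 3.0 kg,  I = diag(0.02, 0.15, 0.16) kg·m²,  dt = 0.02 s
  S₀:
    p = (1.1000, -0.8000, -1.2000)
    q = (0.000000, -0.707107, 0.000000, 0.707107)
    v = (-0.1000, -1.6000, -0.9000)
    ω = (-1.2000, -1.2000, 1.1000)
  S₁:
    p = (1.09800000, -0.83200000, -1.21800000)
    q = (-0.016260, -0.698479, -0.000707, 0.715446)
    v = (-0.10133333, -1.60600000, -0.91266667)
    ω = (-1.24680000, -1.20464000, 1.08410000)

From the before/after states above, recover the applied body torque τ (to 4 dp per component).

ω₁ − ω₀ = (-0.04680000, -0.00464000, -0.01590000)
gyro term ω₀×Iω₀ = (-0.0132, 0.1848, 0.1872)
applied torque τ = (-0.0600, 0.1500, 0.0600)

τ = (-0.0600, 0.1500, 0.0600)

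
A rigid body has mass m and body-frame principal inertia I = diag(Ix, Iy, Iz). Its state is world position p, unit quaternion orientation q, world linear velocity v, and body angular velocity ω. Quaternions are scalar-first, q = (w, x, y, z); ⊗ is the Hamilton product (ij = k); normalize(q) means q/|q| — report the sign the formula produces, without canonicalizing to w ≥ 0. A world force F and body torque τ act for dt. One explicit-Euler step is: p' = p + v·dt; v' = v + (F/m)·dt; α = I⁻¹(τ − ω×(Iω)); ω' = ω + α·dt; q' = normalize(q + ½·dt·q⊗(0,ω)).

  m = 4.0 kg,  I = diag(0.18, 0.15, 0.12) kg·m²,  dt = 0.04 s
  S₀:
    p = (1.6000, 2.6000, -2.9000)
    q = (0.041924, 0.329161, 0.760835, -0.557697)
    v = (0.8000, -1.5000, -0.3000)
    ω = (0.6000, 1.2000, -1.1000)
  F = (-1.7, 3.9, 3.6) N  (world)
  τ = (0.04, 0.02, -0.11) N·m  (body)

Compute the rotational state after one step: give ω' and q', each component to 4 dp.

ω' = (0.6001, 1.2159, -1.1295)
q' = (0.0074, 0.3261, 0.7619, -0.5595)

precession coupling ω×(Iω) = (0.0396, -0.0396, -0.0216)
angular accel α = (0.0022, 0.3973, -0.7367)
new body rate ω' = (0.6001, 1.2159, -1.1295)
2q̇ = q⊗(0,ω) = (-1.7239653, -0.1425277, 0.0777677, -0.1076242)
q' = normalize(q + ½dt·q⊗(0,ω)) = (0.0074, 0.3261, 0.7619, -0.5595)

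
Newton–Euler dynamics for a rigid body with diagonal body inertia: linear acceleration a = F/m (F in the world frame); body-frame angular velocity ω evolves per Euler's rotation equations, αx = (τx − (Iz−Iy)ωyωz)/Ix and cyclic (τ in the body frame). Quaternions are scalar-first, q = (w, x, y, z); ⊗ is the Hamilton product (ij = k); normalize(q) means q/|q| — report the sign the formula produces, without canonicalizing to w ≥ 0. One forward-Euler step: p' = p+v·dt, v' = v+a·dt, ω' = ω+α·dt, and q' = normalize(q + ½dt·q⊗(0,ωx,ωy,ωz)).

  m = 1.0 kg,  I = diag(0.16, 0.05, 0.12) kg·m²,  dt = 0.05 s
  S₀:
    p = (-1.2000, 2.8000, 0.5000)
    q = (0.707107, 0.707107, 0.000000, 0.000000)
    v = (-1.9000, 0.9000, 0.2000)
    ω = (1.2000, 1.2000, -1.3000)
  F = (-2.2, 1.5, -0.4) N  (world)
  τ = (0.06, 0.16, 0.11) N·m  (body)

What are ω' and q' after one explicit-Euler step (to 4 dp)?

gyro term ω×Iω = (-0.1092, -0.0624, -0.1584)
(τ − ω×Iω)/I = (1.0575, 4.4480, 2.2367)
ω' = ω + α·dt = (1.2529, 1.4224, -1.1882)
q⊗(0,ω) = (-0.8485284, 0.8485284, 1.7677675, -0.0707107)
updated quaternion q' = (0.6849, 0.7273, 0.0441, -0.0018)

ω' = (1.2529, 1.4224, -1.1882)
q' = (0.6849, 0.7273, 0.0441, -0.0018)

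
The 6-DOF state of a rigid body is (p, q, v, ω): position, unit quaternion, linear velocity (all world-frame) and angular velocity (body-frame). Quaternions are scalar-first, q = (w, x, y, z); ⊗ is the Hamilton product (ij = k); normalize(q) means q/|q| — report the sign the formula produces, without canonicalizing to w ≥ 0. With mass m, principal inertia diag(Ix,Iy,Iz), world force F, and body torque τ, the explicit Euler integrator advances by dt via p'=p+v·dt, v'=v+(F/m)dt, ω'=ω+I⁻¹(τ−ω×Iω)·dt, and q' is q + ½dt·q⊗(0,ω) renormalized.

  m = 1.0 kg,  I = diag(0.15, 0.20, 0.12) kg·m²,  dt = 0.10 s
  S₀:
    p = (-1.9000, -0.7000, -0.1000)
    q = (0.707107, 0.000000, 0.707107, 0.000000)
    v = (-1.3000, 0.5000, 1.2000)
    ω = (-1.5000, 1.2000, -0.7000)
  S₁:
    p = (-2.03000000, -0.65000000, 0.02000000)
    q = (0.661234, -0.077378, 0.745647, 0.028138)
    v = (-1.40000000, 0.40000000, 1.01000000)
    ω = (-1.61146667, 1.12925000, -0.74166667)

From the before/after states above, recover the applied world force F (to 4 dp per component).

velocity change Δv = (-0.10000000, -0.10000000, -0.19000000)
m·(v₁−v₀)/dt = (-1.0000, -1.0000, -1.9000)

F = (-1.0000, -1.0000, -1.9000)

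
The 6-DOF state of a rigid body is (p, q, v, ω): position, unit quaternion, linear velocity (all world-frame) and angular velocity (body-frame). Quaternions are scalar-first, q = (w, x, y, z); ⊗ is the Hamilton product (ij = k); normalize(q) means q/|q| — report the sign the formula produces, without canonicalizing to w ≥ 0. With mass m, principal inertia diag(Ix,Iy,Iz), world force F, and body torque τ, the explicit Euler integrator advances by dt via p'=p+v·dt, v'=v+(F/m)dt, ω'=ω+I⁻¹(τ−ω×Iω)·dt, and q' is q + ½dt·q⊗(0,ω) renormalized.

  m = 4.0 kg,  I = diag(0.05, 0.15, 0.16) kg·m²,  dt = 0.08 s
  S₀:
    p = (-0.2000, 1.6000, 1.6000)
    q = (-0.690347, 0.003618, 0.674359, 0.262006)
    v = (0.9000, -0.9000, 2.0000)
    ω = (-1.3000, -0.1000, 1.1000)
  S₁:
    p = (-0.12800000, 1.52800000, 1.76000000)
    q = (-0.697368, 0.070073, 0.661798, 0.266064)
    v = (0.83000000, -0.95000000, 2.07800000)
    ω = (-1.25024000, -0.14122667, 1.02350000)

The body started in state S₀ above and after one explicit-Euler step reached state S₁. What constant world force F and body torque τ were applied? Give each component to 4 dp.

F = (-3.5000, -2.5000, 3.9000)
τ = (0.0300, 0.0800, -0.1400)

Δv = v₁−v₀ = (-0.07000000, -0.05000000, 0.07800000)
applied force F = (-3.5000, -2.5000, 3.9000)
ω₁ − ω₀ = (0.04976000, -0.04122667, -0.07650000)
ω₀×(Iω₀) = (-0.0011, 0.1573, 0.0130)
τ = I·(Δω/dt) + ω₀×(Iω₀) = (0.0300, 0.0800, -0.1400)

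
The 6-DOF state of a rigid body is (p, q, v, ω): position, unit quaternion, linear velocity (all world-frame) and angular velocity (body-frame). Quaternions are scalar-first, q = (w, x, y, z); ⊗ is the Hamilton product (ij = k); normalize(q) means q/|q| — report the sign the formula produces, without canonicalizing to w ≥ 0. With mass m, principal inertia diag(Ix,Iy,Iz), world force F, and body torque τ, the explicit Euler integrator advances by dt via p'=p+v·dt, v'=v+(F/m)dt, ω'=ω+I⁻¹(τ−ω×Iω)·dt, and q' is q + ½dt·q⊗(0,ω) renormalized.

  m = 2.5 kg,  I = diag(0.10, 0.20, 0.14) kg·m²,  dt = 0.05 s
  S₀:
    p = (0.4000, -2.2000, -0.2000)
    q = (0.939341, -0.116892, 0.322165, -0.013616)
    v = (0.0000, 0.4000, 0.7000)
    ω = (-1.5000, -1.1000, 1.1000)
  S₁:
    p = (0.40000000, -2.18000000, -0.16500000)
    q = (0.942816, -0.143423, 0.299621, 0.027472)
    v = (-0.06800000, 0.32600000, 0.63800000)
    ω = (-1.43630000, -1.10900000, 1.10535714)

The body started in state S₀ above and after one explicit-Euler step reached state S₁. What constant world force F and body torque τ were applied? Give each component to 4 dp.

F = (-3.4000, -3.7000, -3.1000)
τ = (0.2000, 0.0300, 0.1800)

rate change Δω = (0.06370000, -0.00900000, 0.00535714)
gyro term ω₀×Iω₀ = (0.0726, 0.0660, 0.1650)
I·α + gyro = (0.2000, 0.0300, 0.1800)
v₁ − v₀ = (-0.06800000, -0.07400000, -0.06200000)
m·(v₁−v₀)/dt = (-3.4000, -3.7000, -3.1000)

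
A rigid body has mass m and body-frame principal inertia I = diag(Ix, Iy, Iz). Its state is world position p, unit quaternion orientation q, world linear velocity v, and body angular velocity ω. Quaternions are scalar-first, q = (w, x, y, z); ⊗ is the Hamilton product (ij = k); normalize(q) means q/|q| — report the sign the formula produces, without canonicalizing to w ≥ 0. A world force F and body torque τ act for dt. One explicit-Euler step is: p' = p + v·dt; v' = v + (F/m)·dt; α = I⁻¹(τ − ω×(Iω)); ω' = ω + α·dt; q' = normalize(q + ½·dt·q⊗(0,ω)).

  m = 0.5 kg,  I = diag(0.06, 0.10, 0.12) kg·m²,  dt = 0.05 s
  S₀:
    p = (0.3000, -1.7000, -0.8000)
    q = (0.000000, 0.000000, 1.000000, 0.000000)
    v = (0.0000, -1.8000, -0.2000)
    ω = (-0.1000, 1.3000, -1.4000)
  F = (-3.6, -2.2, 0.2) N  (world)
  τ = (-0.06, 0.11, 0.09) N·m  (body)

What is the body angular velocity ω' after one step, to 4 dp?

gyro term ω×Iω = (-0.0364, -0.0084, -0.0052)
(τ − ω×Iω)/I = (-0.3933, 1.1840, 0.7933)
new body rate ω' = (-0.1197, 1.3592, -1.3603)

ω' = (-0.1197, 1.3592, -1.3603)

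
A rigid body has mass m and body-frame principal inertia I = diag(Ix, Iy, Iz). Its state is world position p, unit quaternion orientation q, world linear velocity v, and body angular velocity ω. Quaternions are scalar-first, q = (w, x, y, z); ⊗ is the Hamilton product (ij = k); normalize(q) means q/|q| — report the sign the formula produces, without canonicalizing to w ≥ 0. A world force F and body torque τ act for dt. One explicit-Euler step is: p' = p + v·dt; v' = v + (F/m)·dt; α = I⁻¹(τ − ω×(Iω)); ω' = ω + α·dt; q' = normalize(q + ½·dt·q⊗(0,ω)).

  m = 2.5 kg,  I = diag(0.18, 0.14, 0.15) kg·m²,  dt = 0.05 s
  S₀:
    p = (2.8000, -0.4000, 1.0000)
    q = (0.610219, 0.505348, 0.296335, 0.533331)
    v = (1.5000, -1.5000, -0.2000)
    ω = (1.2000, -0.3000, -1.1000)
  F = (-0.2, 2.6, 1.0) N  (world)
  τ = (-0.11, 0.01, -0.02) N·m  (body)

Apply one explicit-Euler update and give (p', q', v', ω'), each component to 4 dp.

precession coupling ω×(Iω) = (0.0033, -0.0396, 0.0144)
(τ − ω×Iω)/I = (-0.6294, 0.3543, -0.2293)
ω + α·dt = (1.1685, -0.2823, -1.1115)
2q̇ = q⊗(0,ω) = (0.0691470, 0.5662936, 1.0128143, -1.1784473)
updated quaternion q' = (0.6114, 0.5191, 0.3214, 0.5034)
p' = p + v·dt = (2.8750, -0.4750, 0.9900)
v' = v + a·dt = (1.4960, -1.4480, -0.1800)

p' = (2.8750, -0.4750, 0.9900)
q' = (0.6114, 0.5191, 0.3214, 0.5034)
v' = (1.4960, -1.4480, -0.1800)
ω' = (1.1685, -0.2823, -1.1115)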